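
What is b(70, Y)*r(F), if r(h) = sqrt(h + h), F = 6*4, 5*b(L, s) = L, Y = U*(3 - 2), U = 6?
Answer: 56*sqrt(3) ≈ 96.995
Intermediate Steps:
Y = 6 (Y = 6*(3 - 2) = 6*1 = 6)
b(L, s) = L/5
F = 24
r(h) = sqrt(2)*sqrt(h) (r(h) = sqrt(2*h) = sqrt(2)*sqrt(h))
b(70, Y)*r(F) = ((1/5)*70)*(sqrt(2)*sqrt(24)) = 14*(sqrt(2)*(2*sqrt(6))) = 14*(4*sqrt(3)) = 56*sqrt(3)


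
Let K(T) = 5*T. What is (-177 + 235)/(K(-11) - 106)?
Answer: -58/161 ≈ -0.36025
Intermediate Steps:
(-177 + 235)/(K(-11) - 106) = (-177 + 235)/(5*(-11) - 106) = 58/(-55 - 106) = 58/(-161) = 58*(-1/161) = -58/161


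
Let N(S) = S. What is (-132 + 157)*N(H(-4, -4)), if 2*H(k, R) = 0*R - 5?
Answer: -125/2 ≈ -62.500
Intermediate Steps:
H(k, R) = -5/2 (H(k, R) = (0*R - 5)/2 = (0 - 5)/2 = (½)*(-5) = -5/2)
(-132 + 157)*N(H(-4, -4)) = (-132 + 157)*(-5/2) = 25*(-5/2) = -125/2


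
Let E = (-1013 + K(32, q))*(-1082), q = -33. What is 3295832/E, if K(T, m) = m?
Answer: 823958/282943 ≈ 2.9121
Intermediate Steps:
E = 1131772 (E = (-1013 - 33)*(-1082) = -1046*(-1082) = 1131772)
3295832/E = 3295832/1131772 = 3295832*(1/1131772) = 823958/282943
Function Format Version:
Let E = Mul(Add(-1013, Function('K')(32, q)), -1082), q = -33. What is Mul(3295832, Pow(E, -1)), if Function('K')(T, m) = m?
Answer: Rational(823958, 282943) ≈ 2.9121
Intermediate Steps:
E = 1131772 (E = Mul(Add(-1013, -33), -1082) = Mul(-1046, -1082) = 1131772)
Mul(3295832, Pow(E, -1)) = Mul(3295832, Pow(1131772, -1)) = Mul(3295832, Rational(1, 1131772)) = Rational(823958, 282943)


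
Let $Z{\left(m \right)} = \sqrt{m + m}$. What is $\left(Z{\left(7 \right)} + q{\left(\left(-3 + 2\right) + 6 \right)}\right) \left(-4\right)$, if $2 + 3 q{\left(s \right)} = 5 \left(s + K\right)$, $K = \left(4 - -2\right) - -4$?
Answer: $- \frac{292}{3} - 4 \sqrt{14} \approx -112.3$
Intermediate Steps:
$Z{\left(m \right)} = \sqrt{2} \sqrt{m}$ ($Z{\left(m \right)} = \sqrt{2 m} = \sqrt{2} \sqrt{m}$)
$K = 10$ ($K = \left(4 + 2\right) + 4 = 6 + 4 = 10$)
$q{\left(s \right)} = 16 + \frac{5 s}{3}$ ($q{\left(s \right)} = - \frac{2}{3} + \frac{5 \left(s + 10\right)}{3} = - \frac{2}{3} + \frac{5 \left(10 + s\right)}{3} = - \frac{2}{3} + \frac{50 + 5 s}{3} = - \frac{2}{3} + \left(\frac{50}{3} + \frac{5 s}{3}\right) = 16 + \frac{5 s}{3}$)
$\left(Z{\left(7 \right)} + q{\left(\left(-3 + 2\right) + 6 \right)}\right) \left(-4\right) = \left(\sqrt{2} \sqrt{7} + \left(16 + \frac{5 \left(\left(-3 + 2\right) + 6\right)}{3}\right)\right) \left(-4\right) = \left(\sqrt{14} + \left(16 + \frac{5 \left(-1 + 6\right)}{3}\right)\right) \left(-4\right) = \left(\sqrt{14} + \left(16 + \frac{5}{3} \cdot 5\right)\right) \left(-4\right) = \left(\sqrt{14} + \left(16 + \frac{25}{3}\right)\right) \left(-4\right) = \left(\sqrt{14} + \frac{73}{3}\right) \left(-4\right) = \left(\frac{73}{3} + \sqrt{14}\right) \left(-4\right) = - \frac{292}{3} - 4 \sqrt{14}$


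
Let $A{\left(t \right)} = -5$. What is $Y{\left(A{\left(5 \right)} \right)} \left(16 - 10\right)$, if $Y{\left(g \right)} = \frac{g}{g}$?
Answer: $6$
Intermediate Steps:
$Y{\left(g \right)} = 1$
$Y{\left(A{\left(5 \right)} \right)} \left(16 - 10\right) = 1 \left(16 - 10\right) = 1 \cdot 6 = 6$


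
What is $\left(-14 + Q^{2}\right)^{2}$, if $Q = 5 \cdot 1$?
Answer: $121$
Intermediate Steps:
$Q = 5$
$\left(-14 + Q^{2}\right)^{2} = \left(-14 + 5^{2}\right)^{2} = \left(-14 + 25\right)^{2} = 11^{2} = 121$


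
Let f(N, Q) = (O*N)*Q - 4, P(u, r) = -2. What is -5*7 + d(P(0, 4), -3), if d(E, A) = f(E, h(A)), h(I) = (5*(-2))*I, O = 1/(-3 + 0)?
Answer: -19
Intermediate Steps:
O = -1/3 (O = 1/(-3) = -1/3 ≈ -0.33333)
h(I) = -10*I
f(N, Q) = -4 - N*Q/3 (f(N, Q) = (-N/3)*Q - 4 = -N*Q/3 - 4 = -4 - N*Q/3)
d(E, A) = -4 + 10*A*E/3 (d(E, A) = -4 - E*(-10*A)/3 = -4 + 10*A*E/3)
-5*7 + d(P(0, 4), -3) = -5*7 + (-4 + (10/3)*(-3)*(-2)) = -35 + (-4 + 20) = -35 + 16 = -19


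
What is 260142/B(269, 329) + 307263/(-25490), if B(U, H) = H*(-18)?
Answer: -1408438511/25158630 ≈ -55.982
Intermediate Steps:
B(U, H) = -18*H
260142/B(269, 329) + 307263/(-25490) = 260142/((-18*329)) + 307263/(-25490) = 260142/(-5922) + 307263*(-1/25490) = 260142*(-1/5922) - 307263/25490 = -43357/987 - 307263/25490 = -1408438511/25158630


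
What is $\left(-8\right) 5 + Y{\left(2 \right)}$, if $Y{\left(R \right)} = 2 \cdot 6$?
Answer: $-28$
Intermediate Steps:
$Y{\left(R \right)} = 12$
$\left(-8\right) 5 + Y{\left(2 \right)} = \left(-8\right) 5 + 12 = -40 + 12 = -28$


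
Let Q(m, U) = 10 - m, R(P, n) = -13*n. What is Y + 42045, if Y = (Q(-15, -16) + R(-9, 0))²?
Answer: 42670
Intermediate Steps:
Y = 625 (Y = ((10 - 1*(-15)) - 13*0)² = ((10 + 15) + 0)² = (25 + 0)² = 25² = 625)
Y + 42045 = 625 + 42045 = 42670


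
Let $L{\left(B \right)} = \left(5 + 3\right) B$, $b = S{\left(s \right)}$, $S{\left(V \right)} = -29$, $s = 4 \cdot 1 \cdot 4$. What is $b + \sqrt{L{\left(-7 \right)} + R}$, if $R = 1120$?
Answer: $-29 + 2 \sqrt{266} \approx 3.619$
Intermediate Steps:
$s = 16$ ($s = 4 \cdot 4 = 16$)
$b = -29$
$L{\left(B \right)} = 8 B$
$b + \sqrt{L{\left(-7 \right)} + R} = -29 + \sqrt{8 \left(-7\right) + 1120} = -29 + \sqrt{-56 + 1120} = -29 + \sqrt{1064} = -29 + 2 \sqrt{266}$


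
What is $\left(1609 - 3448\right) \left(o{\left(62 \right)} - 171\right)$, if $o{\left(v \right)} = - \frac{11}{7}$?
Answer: $\frac{2221512}{7} \approx 3.1736 \cdot 10^{5}$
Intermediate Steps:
$o{\left(v \right)} = - \frac{11}{7}$ ($o{\left(v \right)} = \left(-11\right) \frac{1}{7} = - \frac{11}{7}$)
$\left(1609 - 3448\right) \left(o{\left(62 \right)} - 171\right) = \left(1609 - 3448\right) \left(- \frac{11}{7} - 171\right) = \left(-1839\right) \left(- \frac{1208}{7}\right) = \frac{2221512}{7}$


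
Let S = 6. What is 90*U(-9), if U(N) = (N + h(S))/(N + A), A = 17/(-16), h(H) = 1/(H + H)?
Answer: 12840/161 ≈ 79.752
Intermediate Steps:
h(H) = 1/(2*H)
A = -17/16 (A = 17*(-1/16) = -17/16 ≈ -1.0625)
U(N) = (1/12 + N)/(-17/16 + N) (U(N) = (N + (1/2)/6)/(N - 17/16) = (N + (1/2)*(1/6))/(-17/16 + N) = (N + 1/12)/(-17/16 + N) = (1/12 + N)/(-17/16 + N))
90*U(-9) = 90*(4*(1 + 12*(-9))/(3*(-17 + 16*(-9)))) = 90*(4*(1 - 108)/(3*(-17 - 144))) = 90*((4/3)*(-107)/(-161)) = 90*((4/3)*(-1/161)*(-107)) = 90*(428/483) = 12840/161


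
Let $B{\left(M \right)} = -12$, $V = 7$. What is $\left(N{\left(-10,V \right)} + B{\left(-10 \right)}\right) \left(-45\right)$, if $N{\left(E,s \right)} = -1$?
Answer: $585$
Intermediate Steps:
$\left(N{\left(-10,V \right)} + B{\left(-10 \right)}\right) \left(-45\right) = \left(-1 - 12\right) \left(-45\right) = \left(-13\right) \left(-45\right) = 585$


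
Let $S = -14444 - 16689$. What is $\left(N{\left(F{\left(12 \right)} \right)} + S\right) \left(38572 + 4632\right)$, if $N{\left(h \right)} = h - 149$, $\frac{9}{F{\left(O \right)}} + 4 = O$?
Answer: $- \frac{2702917847}{2} \approx -1.3515 \cdot 10^{9}$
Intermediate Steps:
$F{\left(O \right)} = \frac{9}{-4 + O}$
$S = -31133$ ($S = -14444 - 16689 = -31133$)
$N{\left(h \right)} = -149 + h$
$\left(N{\left(F{\left(12 \right)} \right)} + S\right) \left(38572 + 4632\right) = \left(\left(-149 + \frac{9}{-4 + 12}\right) - 31133\right) \left(38572 + 4632\right) = \left(\left(-149 + \frac{9}{8}\right) - 31133\right) 43204 = \left(- \frac{1183}{8} - 31133\right) 43204 = \left(- \frac{250247}{8}\right) 43204 = - \frac{2702917847}{2}$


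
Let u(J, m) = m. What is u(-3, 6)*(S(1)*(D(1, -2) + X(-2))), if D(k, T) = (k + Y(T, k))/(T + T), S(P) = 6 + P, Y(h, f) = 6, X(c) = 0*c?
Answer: -147/2 ≈ -73.500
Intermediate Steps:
X(c) = 0
D(k, T) = (6 + k)/(2*T) (D(k, T) = (k + 6)/(T + T) = (6 + k)/((2*T)) = (6 + k)*(1/(2*T)) = (6 + k)/(2*T))
u(-3, 6)*(S(1)*(D(1, -2) + X(-2))) = 6*((6 + 1)*((½)*(6 + 1)/(-2) + 0)) = 6*(7*((½)*(-½)*7 + 0)) = 6*(7*(-7/4 + 0)) = 6*(7*(-7/4)) = 6*(-49/4) = -147/2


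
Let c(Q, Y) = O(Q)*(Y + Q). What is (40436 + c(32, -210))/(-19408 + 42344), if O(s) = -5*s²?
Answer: 237949/5734 ≈ 41.498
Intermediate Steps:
c(Q, Y) = -5*Q²*(Q + Y) (c(Q, Y) = (-5*Q²)*(Y + Q) = (-5*Q²)*(Q + Y) = -5*Q²*(Q + Y))
(40436 + c(32, -210))/(-19408 + 42344) = (40436 + 5*32²*(-1*32 - 1*(-210)))/(-19408 + 42344) = (40436 + 5*1024*(-32 + 210))/22936 = (40436 + 5*1024*178)*(1/22936) = (40436 + 911360)*(1/22936) = 951796*(1/22936) = 237949/5734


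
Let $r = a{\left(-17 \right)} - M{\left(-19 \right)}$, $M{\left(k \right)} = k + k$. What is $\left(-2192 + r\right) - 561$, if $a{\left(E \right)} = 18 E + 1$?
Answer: $-3020$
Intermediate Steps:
$M{\left(k \right)} = 2 k$
$a{\left(E \right)} = 1 + 18 E$
$r = -267$ ($r = \left(1 + 18 \left(-17\right)\right) - 2 \left(-19\right) = \left(1 - 306\right) - -38 = -305 + 38 = -267$)
$\left(-2192 + r\right) - 561 = \left(-2192 - 267\right) - 561 = -2459 - 561 = -3020$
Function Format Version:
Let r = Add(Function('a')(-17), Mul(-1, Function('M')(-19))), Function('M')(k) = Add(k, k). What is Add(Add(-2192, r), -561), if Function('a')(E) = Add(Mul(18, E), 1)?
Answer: -3020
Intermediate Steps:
Function('M')(k) = Mul(2, k)
Function('a')(E) = Add(1, Mul(18, E))
r = -267 (r = Add(Add(1, Mul(18, -17)), Mul(-1, Mul(2, -19))) = Add(Add(1, -306), Mul(-1, -38)) = Add(-305, 38) = -267)
Add(Add(-2192, r), -561) = Add(Add(-2192, -267), -561) = Add(-2459, -561) = -3020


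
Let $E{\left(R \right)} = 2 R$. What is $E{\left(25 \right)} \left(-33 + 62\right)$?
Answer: $1450$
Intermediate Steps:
$E{\left(25 \right)} \left(-33 + 62\right) = 2 \cdot 25 \left(-33 + 62\right) = 50 \cdot 29 = 1450$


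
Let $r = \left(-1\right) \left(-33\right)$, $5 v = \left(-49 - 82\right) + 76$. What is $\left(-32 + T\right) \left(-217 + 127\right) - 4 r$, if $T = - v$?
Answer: $1758$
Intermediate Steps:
$v = -11$ ($v = \frac{\left(-49 - 82\right) + 76}{5} = \frac{-131 + 76}{5} = \frac{1}{5} \left(-55\right) = -11$)
$r = 33$
$T = 11$ ($T = \left(-1\right) \left(-11\right) = 11$)
$\left(-32 + T\right) \left(-217 + 127\right) - 4 r = \left(-32 + 11\right) \left(-217 + 127\right) - 132 = \left(-21\right) \left(-90\right) - 132 = 1890 - 132 = 1758$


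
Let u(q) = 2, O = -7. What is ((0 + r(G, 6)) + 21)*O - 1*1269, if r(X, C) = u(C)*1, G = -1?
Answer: -1430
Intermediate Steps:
r(X, C) = 2 (r(X, C) = 2*1 = 2)
((0 + r(G, 6)) + 21)*O - 1*1269 = ((0 + 2) + 21)*(-7) - 1*1269 = (2 + 21)*(-7) - 1269 = 23*(-7) - 1269 = -161 - 1269 = -1430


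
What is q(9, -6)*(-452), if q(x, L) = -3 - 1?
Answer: 1808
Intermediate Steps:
q(x, L) = -4
q(9, -6)*(-452) = -4*(-452) = 1808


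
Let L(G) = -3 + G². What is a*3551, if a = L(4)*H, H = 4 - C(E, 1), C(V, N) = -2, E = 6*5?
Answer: 276978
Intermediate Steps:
E = 30
H = 6 (H = 4 - 1*(-2) = 4 + 2 = 6)
a = 78 (a = (-3 + 4²)*6 = (-3 + 16)*6 = 13*6 = 78)
a*3551 = 78*3551 = 276978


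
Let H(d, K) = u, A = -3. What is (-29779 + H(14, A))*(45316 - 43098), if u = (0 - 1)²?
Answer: -66047604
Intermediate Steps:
u = 1 (u = (-1)² = 1)
H(d, K) = 1
(-29779 + H(14, A))*(45316 - 43098) = (-29779 + 1)*(45316 - 43098) = -29778*2218 = -66047604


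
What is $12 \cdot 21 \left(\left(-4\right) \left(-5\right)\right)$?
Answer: $5040$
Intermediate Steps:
$12 \cdot 21 \left(\left(-4\right) \left(-5\right)\right) = 252 \cdot 20 = 5040$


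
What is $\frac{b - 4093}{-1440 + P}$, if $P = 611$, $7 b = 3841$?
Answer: $\frac{24810}{5803} \approx 4.2754$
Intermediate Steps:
$b = \frac{3841}{7}$ ($b = \frac{1}{7} \cdot 3841 = \frac{3841}{7} \approx 548.71$)
$\frac{b - 4093}{-1440 + P} = \frac{\frac{3841}{7} - 4093}{-1440 + 611} = - \frac{24810}{7 \left(-829\right)} = \left(- \frac{24810}{7}\right) \left(- \frac{1}{829}\right) = \frac{24810}{5803}$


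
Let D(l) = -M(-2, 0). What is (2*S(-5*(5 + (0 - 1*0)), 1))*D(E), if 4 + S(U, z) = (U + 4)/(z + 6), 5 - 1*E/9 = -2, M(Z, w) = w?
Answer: 0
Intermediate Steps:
E = 63 (E = 45 - 9*(-2) = 45 + 18 = 63)
D(l) = 0 (D(l) = -1*0 = 0)
S(U, z) = -4 + (4 + U)/(6 + z) (S(U, z) = -4 + (U + 4)/(z + 6) = -4 + (4 + U)/(6 + z))
(2*S(-5*(5 + (0 - 1*0)), 1))*D(E) = (2*((-20 - 5*(5 + (0 - 1*0)) - 4*1)/(6 + 1)))*0 = (2*((-20 - 5*(5 + (0 + 0)) - 4)/7))*0 = (2*((-20 - 5*(5 + 0) - 4)/7))*0 = (2*((-20 - 5*5 - 4)/7))*0 = (2*((-20 - 25 - 4)/7))*0 = (2*((⅐)*(-49)))*0 = (2*(-7))*0 = -14*0 = 0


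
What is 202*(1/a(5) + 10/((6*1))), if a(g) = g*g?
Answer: 25856/75 ≈ 344.75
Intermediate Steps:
a(g) = g²
202*(1/a(5) + 10/((6*1))) = 202*(1/5² + 10/((6*1))) = 202*(1/25 + 10/6) = 202*(1*(1/25) + 10*(⅙)) = 202*(1/25 + 5/3) = 202*(128/75) = 25856/75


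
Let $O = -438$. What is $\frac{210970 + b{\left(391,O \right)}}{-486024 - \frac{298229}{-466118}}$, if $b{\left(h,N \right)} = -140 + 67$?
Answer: $- \frac{98302887846}{226544236603} \approx -0.43392$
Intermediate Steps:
$b{\left(h,N \right)} = -73$
$\frac{210970 + b{\left(391,O \right)}}{-486024 - \frac{298229}{-466118}} = \frac{210970 - 73}{-486024 - \frac{298229}{-466118}} = \frac{210897}{-486024 - - \frac{298229}{466118}} = \frac{210897}{-486024 + \frac{298229}{466118}} = \frac{210897}{- \frac{226544236603}{466118}} = 210897 \left(- \frac{466118}{226544236603}\right) = - \frac{98302887846}{226544236603}$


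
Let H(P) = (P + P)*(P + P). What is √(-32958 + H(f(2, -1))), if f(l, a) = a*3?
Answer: 3*I*√3658 ≈ 181.44*I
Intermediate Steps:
f(l, a) = 3*a
H(P) = 4*P² (H(P) = (2*P)*(2*P) = 4*P²)
√(-32958 + H(f(2, -1))) = √(-32958 + 4*(3*(-1))²) = √(-32958 + 4*(-3)²) = √(-32958 + 4*9) = √(-32958 + 36) = √(-32922) = 3*I*√3658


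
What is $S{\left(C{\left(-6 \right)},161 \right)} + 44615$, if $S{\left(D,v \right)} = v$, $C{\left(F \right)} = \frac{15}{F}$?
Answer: $44776$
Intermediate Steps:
$S{\left(C{\left(-6 \right)},161 \right)} + 44615 = 161 + 44615 = 44776$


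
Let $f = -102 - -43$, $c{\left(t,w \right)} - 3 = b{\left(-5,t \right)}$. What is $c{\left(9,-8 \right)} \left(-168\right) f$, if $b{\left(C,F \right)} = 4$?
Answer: $69384$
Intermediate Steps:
$c{\left(t,w \right)} = 7$ ($c{\left(t,w \right)} = 3 + 4 = 7$)
$f = -59$ ($f = -102 + 43 = -59$)
$c{\left(9,-8 \right)} \left(-168\right) f = 7 \left(-168\right) \left(-59\right) = \left(-1176\right) \left(-59\right) = 69384$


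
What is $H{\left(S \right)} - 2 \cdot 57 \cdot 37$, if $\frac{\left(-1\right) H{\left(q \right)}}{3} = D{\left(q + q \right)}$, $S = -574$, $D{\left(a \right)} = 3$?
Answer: $-4227$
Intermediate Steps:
$H{\left(q \right)} = -9$ ($H{\left(q \right)} = \left(-3\right) 3 = -9$)
$H{\left(S \right)} - 2 \cdot 57 \cdot 37 = -9 - 2 \cdot 57 \cdot 37 = -9 - 114 \cdot 37 = -9 - 4218 = -4227$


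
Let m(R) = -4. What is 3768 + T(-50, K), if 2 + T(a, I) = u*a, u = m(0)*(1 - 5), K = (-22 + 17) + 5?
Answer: 2966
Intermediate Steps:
K = 0 (K = -5 + 5 = 0)
u = 16 (u = -4*(1 - 5) = -4*(-4) = 16)
T(a, I) = -2 + 16*a
3768 + T(-50, K) = 3768 + (-2 + 16*(-50)) = 3768 + (-2 - 800) = 3768 - 802 = 2966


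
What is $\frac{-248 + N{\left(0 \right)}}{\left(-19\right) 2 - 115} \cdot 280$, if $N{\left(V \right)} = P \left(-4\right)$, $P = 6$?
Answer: $\frac{4480}{9} \approx 497.78$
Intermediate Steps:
$N{\left(V \right)} = -24$ ($N{\left(V \right)} = 6 \left(-4\right) = -24$)
$\frac{-248 + N{\left(0 \right)}}{\left(-19\right) 2 - 115} \cdot 280 = \frac{-248 - 24}{\left(-19\right) 2 - 115} \cdot 280 = - \frac{272}{-38 - 115} \cdot 280 = - \frac{272}{-153} \cdot 280 = \left(-272\right) \left(- \frac{1}{153}\right) 280 = \frac{16}{9} \cdot 280 = \frac{4480}{9}$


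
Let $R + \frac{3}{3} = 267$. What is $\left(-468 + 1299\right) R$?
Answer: $221046$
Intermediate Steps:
$R = 266$ ($R = -1 + 267 = 266$)
$\left(-468 + 1299\right) R = \left(-468 + 1299\right) 266 = 831 \cdot 266 = 221046$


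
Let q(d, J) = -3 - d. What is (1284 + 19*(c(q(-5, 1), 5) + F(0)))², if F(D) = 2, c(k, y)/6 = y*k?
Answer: 6061444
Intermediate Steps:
c(k, y) = 6*k*y (c(k, y) = 6*(y*k) = 6*(k*y) = 6*k*y)
(1284 + 19*(c(q(-5, 1), 5) + F(0)))² = (1284 + 19*(6*(-3 - 1*(-5))*5 + 2))² = (1284 + 19*(6*(-3 + 5)*5 + 2))² = (1284 + 19*(6*2*5 + 2))² = (1284 + 19*(60 + 2))² = (1284 + 19*62)² = (1284 + 1178)² = 2462² = 6061444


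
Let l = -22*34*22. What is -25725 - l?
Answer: -9269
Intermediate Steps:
l = -16456 (l = -748*22 = -16456)
-25725 - l = -25725 - 1*(-16456) = -25725 + 16456 = -9269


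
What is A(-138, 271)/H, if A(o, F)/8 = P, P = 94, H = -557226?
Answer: -376/278613 ≈ -0.0013495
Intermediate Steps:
A(o, F) = 752 (A(o, F) = 8*94 = 752)
A(-138, 271)/H = 752/(-557226) = 752*(-1/557226) = -376/278613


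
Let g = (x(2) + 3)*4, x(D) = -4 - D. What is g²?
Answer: 144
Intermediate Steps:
g = -12 (g = ((-4 - 1*2) + 3)*4 = ((-4 - 2) + 3)*4 = (-6 + 3)*4 = -3*4 = -12)
g² = (-12)² = 144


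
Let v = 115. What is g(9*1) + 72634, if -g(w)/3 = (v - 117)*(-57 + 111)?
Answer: 72958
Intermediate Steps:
g(w) = 324 (g(w) = -3*(115 - 117)*(-57 + 111) = -(-6)*54 = -3*(-108) = 324)
g(9*1) + 72634 = 324 + 72634 = 72958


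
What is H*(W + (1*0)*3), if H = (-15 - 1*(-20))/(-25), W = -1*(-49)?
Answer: -49/5 ≈ -9.8000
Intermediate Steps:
W = 49
H = -⅕ (H = (-15 + 20)*(-1/25) = 5*(-1/25) = -⅕ ≈ -0.20000)
H*(W + (1*0)*3) = -(49 + (1*0)*3)/5 = -(49 + 0*3)/5 = -(49 + 0)/5 = -⅕*49 = -49/5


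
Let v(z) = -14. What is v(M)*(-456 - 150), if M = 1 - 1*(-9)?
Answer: 8484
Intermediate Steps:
M = 10 (M = 1 + 9 = 10)
v(M)*(-456 - 150) = -14*(-456 - 150) = -14*(-606) = 8484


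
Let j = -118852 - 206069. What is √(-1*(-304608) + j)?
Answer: 3*I*√2257 ≈ 142.52*I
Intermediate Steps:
j = -324921
√(-1*(-304608) + j) = √(-1*(-304608) - 324921) = √(304608 - 324921) = √(-20313) = 3*I*√2257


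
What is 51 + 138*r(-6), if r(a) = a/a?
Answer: 189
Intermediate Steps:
r(a) = 1
51 + 138*r(-6) = 51 + 138*1 = 51 + 138 = 189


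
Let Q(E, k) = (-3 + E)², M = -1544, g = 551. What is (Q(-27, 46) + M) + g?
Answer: -93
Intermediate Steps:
(Q(-27, 46) + M) + g = ((-3 - 27)² - 1544) + 551 = ((-30)² - 1544) + 551 = (900 - 1544) + 551 = -644 + 551 = -93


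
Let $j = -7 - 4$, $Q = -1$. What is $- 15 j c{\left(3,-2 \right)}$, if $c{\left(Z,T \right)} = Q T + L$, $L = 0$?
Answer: $330$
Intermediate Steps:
$c{\left(Z,T \right)} = - T$ ($c{\left(Z,T \right)} = - T + 0 = - T$)
$j = -11$
$- 15 j c{\left(3,-2 \right)} = \left(-15\right) \left(-11\right) \left(\left(-1\right) \left(-2\right)\right) = 165 \cdot 2 = 330$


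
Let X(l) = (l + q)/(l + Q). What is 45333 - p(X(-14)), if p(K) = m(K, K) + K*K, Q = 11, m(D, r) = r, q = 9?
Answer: 407957/9 ≈ 45329.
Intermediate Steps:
X(l) = (9 + l)/(11 + l) (X(l) = (l + 9)/(l + 11) = (9 + l)/(11 + l))
p(K) = K + K² (p(K) = K + K*K = K + K²)
45333 - p(X(-14)) = 45333 - (9 - 14)/(11 - 14)*(1 + (9 - 14)/(11 - 14)) = 45333 - -5/(-3)*(1 - 5/(-3)) = 45333 - (-⅓*(-5))*(1 - ⅓*(-5)) = 45333 - 5*(1 + 5/3)/3 = 45333 - 5*8/(3*3) = 45333 - 1*40/9 = 45333 - 40/9 = 407957/9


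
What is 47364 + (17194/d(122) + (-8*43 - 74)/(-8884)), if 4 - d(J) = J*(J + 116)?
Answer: 1526999488089/32240036 ≈ 47363.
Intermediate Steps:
d(J) = 4 - J*(116 + J) (d(J) = 4 - J*(J + 116) = 4 - J*(116 + J))
47364 + (17194/d(122) + (-8*43 - 74)/(-8884)) = 47364 + (17194/(4 - 1*122**2 - 116*122) + (-8*43 - 74)/(-8884)) = 47364 + (17194/(4 - 1*14884 - 14152) + (-344 - 74)*(-1/8884)) = 47364 + (17194/(4 - 14884 - 14152) - 418*(-1/8884)) = 47364 + (17194/(-29032) + 209/4442) = 47364 + (17194*(-1/29032) + 209/4442) = 47364 + (-8597/14516 + 209/4442) = 47364 - 17577015/32240036 = 1526999488089/32240036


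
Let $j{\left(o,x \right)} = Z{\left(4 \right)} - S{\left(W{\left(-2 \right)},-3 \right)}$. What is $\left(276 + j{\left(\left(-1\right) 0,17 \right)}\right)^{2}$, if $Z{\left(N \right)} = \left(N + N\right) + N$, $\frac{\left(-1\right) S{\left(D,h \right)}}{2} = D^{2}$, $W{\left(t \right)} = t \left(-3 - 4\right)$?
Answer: $462400$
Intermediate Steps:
$W{\left(t \right)} = - 7 t$ ($W{\left(t \right)} = t \left(-7\right) = - 7 t$)
$S{\left(D,h \right)} = - 2 D^{2}$
$Z{\left(N \right)} = 3 N$ ($Z{\left(N \right)} = 2 N + N = 3 N$)
$j{\left(o,x \right)} = 404$ ($j{\left(o,x \right)} = 3 \cdot 4 - - 2 \left(\left(-7\right) \left(-2\right)\right)^{2} = 12 - - 2 \cdot 14^{2} = 12 - \left(-2\right) 196 = 12 - -392 = 12 + 392 = 404$)
$\left(276 + j{\left(\left(-1\right) 0,17 \right)}\right)^{2} = \left(276 + 404\right)^{2} = 680^{2} = 462400$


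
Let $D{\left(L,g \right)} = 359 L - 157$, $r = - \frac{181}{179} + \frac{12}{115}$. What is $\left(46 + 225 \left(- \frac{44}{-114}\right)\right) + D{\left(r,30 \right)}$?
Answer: $- \frac{136776122}{391115} \approx -349.71$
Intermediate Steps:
$r = - \frac{18667}{20585}$ ($r = \left(-181\right) \frac{1}{179} + 12 \cdot \frac{1}{115} = - \frac{181}{179} + \frac{12}{115} = - \frac{18667}{20585} \approx -0.90683$)
$D{\left(L,g \right)} = -157 + 359 L$
$\left(46 + 225 \left(- \frac{44}{-114}\right)\right) + D{\left(r,30 \right)} = \left(46 + 225 \left(- \frac{44}{-114}\right)\right) + \left(-157 + 359 \left(- \frac{18667}{20585}\right)\right) = \left(46 + 225 \left(\left(-44\right) \left(- \frac{1}{114}\right)\right)\right) - \frac{9933298}{20585} = \left(46 + 225 \cdot \frac{22}{57}\right) - \frac{9933298}{20585} = \left(46 + \frac{1650}{19}\right) - \frac{9933298}{20585} = \frac{2524}{19} - \frac{9933298}{20585} = - \frac{136776122}{391115}$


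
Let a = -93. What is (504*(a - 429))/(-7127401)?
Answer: 263088/7127401 ≈ 0.036912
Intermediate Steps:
(504*(a - 429))/(-7127401) = (504*(-93 - 429))/(-7127401) = (504*(-522))*(-1/7127401) = -263088*(-1/7127401) = 263088/7127401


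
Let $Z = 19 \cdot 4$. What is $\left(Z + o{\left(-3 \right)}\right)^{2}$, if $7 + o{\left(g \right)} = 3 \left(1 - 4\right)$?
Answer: $3600$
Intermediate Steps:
$Z = 76$
$o{\left(g \right)} = -16$ ($o{\left(g \right)} = -7 + 3 \left(1 - 4\right) = -7 + 3 \left(-3\right) = -7 - 9 = -16$)
$\left(Z + o{\left(-3 \right)}\right)^{2} = \left(76 - 16\right)^{2} = 60^{2} = 3600$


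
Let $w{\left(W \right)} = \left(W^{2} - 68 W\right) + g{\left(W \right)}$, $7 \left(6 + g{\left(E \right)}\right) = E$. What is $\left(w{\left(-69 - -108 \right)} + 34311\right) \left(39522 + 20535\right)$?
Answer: $\frac{13948658649}{7} \approx 1.9927 \cdot 10^{9}$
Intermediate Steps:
$g{\left(E \right)} = -6 + \frac{E}{7}$
$w{\left(W \right)} = -6 + W^{2} - \frac{475 W}{7}$ ($w{\left(W \right)} = \left(W^{2} - 68 W\right) + \left(-6 + \frac{W}{7}\right) = -6 + W^{2} - \frac{475 W}{7}$)
$\left(w{\left(-69 - -108 \right)} + 34311\right) \left(39522 + 20535\right) = \left(\left(-6 + \left(-69 - -108\right)^{2} - \frac{475 \left(-69 - -108\right)}{7}\right) + 34311\right) \left(39522 + 20535\right) = \left(\left(-6 + \left(-69 + 108\right)^{2} - \frac{475 \left(-69 + 108\right)}{7}\right) + 34311\right) 60057 = \left(\left(-6 + 39^{2} - \frac{18525}{7}\right) + 34311\right) 60057 = \left(\left(-6 + 1521 - \frac{18525}{7}\right) + 34311\right) 60057 = \left(- \frac{7920}{7} + 34311\right) 60057 = \frac{232257}{7} \cdot 60057 = \frac{13948658649}{7}$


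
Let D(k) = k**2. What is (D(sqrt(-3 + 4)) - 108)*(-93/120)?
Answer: 3317/40 ≈ 82.925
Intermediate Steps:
(D(sqrt(-3 + 4)) - 108)*(-93/120) = ((sqrt(-3 + 4))**2 - 108)*(-93/120) = ((sqrt(1))**2 - 108)*(-93*1/120) = (1**2 - 108)*(-31/40) = (1 - 108)*(-31/40) = -107*(-31/40) = 3317/40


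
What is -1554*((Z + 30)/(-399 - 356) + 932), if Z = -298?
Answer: -1093904112/755 ≈ -1.4489e+6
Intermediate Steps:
-1554*((Z + 30)/(-399 - 356) + 932) = -1554*((-298 + 30)/(-399 - 356) + 932) = -1554*(-268/(-755) + 932) = -1554*(-268*(-1/755) + 932) = -1554*(268/755 + 932) = -1554*703928/755 = -1093904112/755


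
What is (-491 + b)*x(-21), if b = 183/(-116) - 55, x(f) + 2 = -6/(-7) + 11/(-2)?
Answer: 5907267/1624 ≈ 3637.5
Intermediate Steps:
x(f) = -93/14 (x(f) = -2 + (-6/(-7) + 11/(-2)) = -2 + (-6*(-⅐) + 11*(-½)) = -2 + (6/7 - 11/2) = -2 - 65/14 = -93/14)
b = -6563/116 (b = 183*(-1/116) - 55 = -183/116 - 55 = -6563/116 ≈ -56.578)
(-491 + b)*x(-21) = (-491 - 6563/116)*(-93/14) = -63519/116*(-93/14) = 5907267/1624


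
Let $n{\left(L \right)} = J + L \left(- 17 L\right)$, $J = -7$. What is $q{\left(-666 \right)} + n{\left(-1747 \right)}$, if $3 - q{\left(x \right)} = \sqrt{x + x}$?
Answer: $-51884157 - 6 i \sqrt{37} \approx -5.1884 \cdot 10^{7} - 36.497 i$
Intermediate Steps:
$q{\left(x \right)} = 3 - \sqrt{2} \sqrt{x}$ ($q{\left(x \right)} = 3 - \sqrt{x + x} = 3 - \sqrt{2 x} = 3 - \sqrt{2} \sqrt{x}$)
$n{\left(L \right)} = -7 - 17 L^{2}$ ($n{\left(L \right)} = -7 + L \left(- 17 L\right) = -7 - 17 L^{2}$)
$q{\left(-666 \right)} + n{\left(-1747 \right)} = \left(3 - \sqrt{2} \sqrt{-666}\right) - \left(7 + 17 \left(-1747\right)^{2}\right) = \left(3 - \sqrt{2} \cdot 3 i \sqrt{74}\right) - 51884160 = \left(3 - 6 i \sqrt{37}\right) - 51884160 = -51884157 - 6 i \sqrt{37}$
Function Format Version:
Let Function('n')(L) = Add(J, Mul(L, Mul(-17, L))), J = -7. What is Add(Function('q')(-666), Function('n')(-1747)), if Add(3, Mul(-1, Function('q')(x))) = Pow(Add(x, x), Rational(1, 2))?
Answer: Add(-51884157, Mul(-6, I, Pow(37, Rational(1, 2)))) ≈ Add(-5.1884e+7, Mul(-36.497, I))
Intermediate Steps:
Function('q')(x) = Add(3, Mul(-1, Pow(2, Rational(1, 2)), Pow(x, Rational(1, 2)))) (Function('q')(x) = Add(3, Mul(-1, Pow(Add(x, x), Rational(1, 2)))) = Add(3, Mul(-1, Pow(Mul(2, x), Rational(1, 2)))) = Add(3, Mul(-1, Mul(Pow(2, Rational(1, 2)), Pow(x, Rational(1, 2))))) = Add(3, Mul(-1, Pow(2, Rational(1, 2)), Pow(x, Rational(1, 2)))))
Function('n')(L) = Add(-7, Mul(-17, Pow(L, 2))) (Function('n')(L) = Add(-7, Mul(L, Mul(-17, L))) = Add(-7, Mul(-17, Pow(L, 2))))
Add(Function('q')(-666), Function('n')(-1747)) = Add(Add(3, Mul(-1, Pow(2, Rational(1, 2)), Pow(-666, Rational(1, 2)))), Add(-7, Mul(-17, Pow(-1747, 2)))) = Add(Add(3, Mul(-1, Pow(2, Rational(1, 2)), Mul(3, I, Pow(74, Rational(1, 2))))), Add(-7, Mul(-17, 3052009))) = Add(Add(3, Mul(-6, I, Pow(37, Rational(1, 2)))), Add(-7, -51884153)) = Add(Add(3, Mul(-6, I, Pow(37, Rational(1, 2)))), -51884160) = Add(-51884157, Mul(-6, I, Pow(37, Rational(1, 2))))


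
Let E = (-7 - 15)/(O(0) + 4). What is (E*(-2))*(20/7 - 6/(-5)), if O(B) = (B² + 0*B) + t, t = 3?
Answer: 6248/245 ≈ 25.502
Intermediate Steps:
O(B) = 3 + B² (O(B) = (B² + 0*B) + 3 = (B² + 0) + 3 = B² + 3 = 3 + B²)
E = -22/7 (E = (-7 - 15)/((3 + 0²) + 4) = -22/((3 + 0) + 4) = -22/(3 + 4) = -22/7 ≈ -3.1429)
(E*(-2))*(20/7 - 6/(-5)) = (-22/7*(-2))*(20/7 - 6/(-5)) = 44*(20*(⅐) - 6*(-⅕))/7 = 44*(20/7 + 6/5)/7 = (44/7)*(142/35) = 6248/245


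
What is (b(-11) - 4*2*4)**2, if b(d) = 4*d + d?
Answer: 7569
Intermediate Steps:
b(d) = 5*d
(b(-11) - 4*2*4)**2 = (5*(-11) - 4*2*4)**2 = (-55 - 8*4)**2 = (-55 - 32)**2 = (-87)**2 = 7569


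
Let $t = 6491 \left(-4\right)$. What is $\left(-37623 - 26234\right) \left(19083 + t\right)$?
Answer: $439400017$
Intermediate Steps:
$t = -25964$
$\left(-37623 - 26234\right) \left(19083 + t\right) = \left(-37623 - 26234\right) \left(19083 - 25964\right) = \left(-63857\right) \left(-6881\right) = 439400017$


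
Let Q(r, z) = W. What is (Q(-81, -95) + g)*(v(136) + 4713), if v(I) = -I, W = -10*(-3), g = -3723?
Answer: -16902861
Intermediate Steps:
W = 30
Q(r, z) = 30
(Q(-81, -95) + g)*(v(136) + 4713) = (30 - 3723)*(-1*136 + 4713) = -3693*(-136 + 4713) = -3693*4577 = -16902861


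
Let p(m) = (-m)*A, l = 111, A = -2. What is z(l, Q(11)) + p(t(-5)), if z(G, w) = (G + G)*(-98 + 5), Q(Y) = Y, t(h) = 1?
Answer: -20644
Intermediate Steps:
z(G, w) = -186*G (z(G, w) = (2*G)*(-93) = -186*G)
p(m) = 2*m (p(m) = -m*(-2) = 2*m)
z(l, Q(11)) + p(t(-5)) = -186*111 + 2*1 = -20646 + 2 = -20644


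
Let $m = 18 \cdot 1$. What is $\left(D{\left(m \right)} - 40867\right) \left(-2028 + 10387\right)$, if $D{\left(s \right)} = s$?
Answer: $-341456791$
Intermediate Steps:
$m = 18$
$\left(D{\left(m \right)} - 40867\right) \left(-2028 + 10387\right) = \left(18 - 40867\right) \left(-2028 + 10387\right) = \left(-40849\right) 8359 = -341456791$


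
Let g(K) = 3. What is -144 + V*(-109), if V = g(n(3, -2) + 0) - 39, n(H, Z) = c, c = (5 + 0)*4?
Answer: 3780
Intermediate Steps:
c = 20 (c = 5*4 = 20)
n(H, Z) = 20
V = -36 (V = 3 - 39 = -36)
-144 + V*(-109) = -144 - 36*(-109) = -144 + 3924 = 3780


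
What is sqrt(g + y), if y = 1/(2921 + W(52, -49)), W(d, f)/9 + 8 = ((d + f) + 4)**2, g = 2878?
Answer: 3*sqrt(3461307010)/3290 ≈ 53.647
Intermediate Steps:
W(d, f) = -72 + 9*(4 + d + f)**2 (W(d, f) = -72 + 9*((d + f) + 4)**2 = -72 + 9*(4 + d + f)**2)
y = 1/3290 (y = 1/(2921 + (-72 + 9*(4 + 52 - 49)**2)) = 1/(2921 + (-72 + 9*7**2)) = 1/(2921 + (-72 + 9*49)) = 1/(2921 + (-72 + 441)) = 1/(2921 + 369) = 1/3290 ≈ 0.00030395)
sqrt(g + y) = sqrt(2878 + 1/3290) = sqrt(9468621/3290) = 3*sqrt(3461307010)/3290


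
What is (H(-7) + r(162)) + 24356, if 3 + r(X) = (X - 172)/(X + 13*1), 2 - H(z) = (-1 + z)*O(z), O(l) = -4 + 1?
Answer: 851583/35 ≈ 24331.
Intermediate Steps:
O(l) = -3
H(z) = -1 + 3*z (H(z) = 2 - (-1 + z)*(-3) = 2 - (3 - 3*z) = 2 + (-3 + 3*z) = -1 + 3*z)
r(X) = -3 + (-172 + X)/(13 + X) (r(X) = -3 + (X - 172)/(X + 13*1) = -3 + (-172 + X)/(X + 13) = -3 + (-172 + X)/(13 + X))
(H(-7) + r(162)) + 24356 = ((-1 + 3*(-7)) + (-211 - 2*162)/(13 + 162)) + 24356 = ((-1 - 21) + (-211 - 324)/175) + 24356 = (-22 + (1/175)*(-535)) + 24356 = (-22 - 107/35) + 24356 = -877/35 + 24356 = 851583/35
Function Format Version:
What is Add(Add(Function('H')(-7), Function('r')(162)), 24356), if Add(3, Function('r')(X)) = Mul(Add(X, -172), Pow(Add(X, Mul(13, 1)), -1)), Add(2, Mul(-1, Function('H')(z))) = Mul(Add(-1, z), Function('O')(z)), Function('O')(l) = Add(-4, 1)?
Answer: Rational(851583, 35) ≈ 24331.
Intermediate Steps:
Function('O')(l) = -3
Function('H')(z) = Add(-1, Mul(3, z)) (Function('H')(z) = Add(2, Mul(-1, Mul(Add(-1, z), -3))) = Add(2, Mul(-1, Add(3, Mul(-3, z)))) = Add(2, Add(-3, Mul(3, z))) = Add(-1, Mul(3, z)))
Function('r')(X) = Add(-3, Mul(Pow(Add(13, X), -1), Add(-172, X))) (Function('r')(X) = Add(-3, Mul(Add(X, -172), Pow(Add(X, Mul(13, 1)), -1))) = Add(-3, Mul(Add(-172, X), Pow(Add(X, 13), -1))) = Add(-3, Mul(Add(-172, X), Pow(Add(13, X), -1))) = Add(-3, Mul(Pow(Add(13, X), -1), Add(-172, X))))
Add(Add(Function('H')(-7), Function('r')(162)), 24356) = Add(Add(Add(-1, Mul(3, -7)), Mul(Pow(Add(13, 162), -1), Add(-211, Mul(-2, 162)))), 24356) = Add(Add(Add(-1, -21), Mul(Pow(175, -1), Add(-211, -324))), 24356) = Add(Add(-22, Mul(Rational(1, 175), -535)), 24356) = Add(Add(-22, Rational(-107, 35)), 24356) = Add(Rational(-877, 35), 24356) = Rational(851583, 35)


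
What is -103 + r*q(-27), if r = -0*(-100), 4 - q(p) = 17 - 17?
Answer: -103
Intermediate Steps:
q(p) = 4 (q(p) = 4 - (17 - 17) = 4 - 1*0 = 4 + 0 = 4)
r = 0 (r = -1*0 = 0)
-103 + r*q(-27) = -103 + 0*4 = -103 + 0 = -103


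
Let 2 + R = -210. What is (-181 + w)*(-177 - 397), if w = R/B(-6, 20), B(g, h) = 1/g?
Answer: -626234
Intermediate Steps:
R = -212 (R = -2 - 210 = -212)
w = 1272 (w = -212/(1/(-6)) = -212/(-1/6) = -212*(-6) = 1272)
(-181 + w)*(-177 - 397) = (-181 + 1272)*(-177 - 397) = 1091*(-574) = -626234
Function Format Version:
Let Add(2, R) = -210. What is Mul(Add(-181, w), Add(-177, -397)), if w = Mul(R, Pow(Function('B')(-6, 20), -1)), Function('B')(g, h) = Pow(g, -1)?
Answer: -626234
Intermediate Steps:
R = -212 (R = Add(-2, -210) = -212)
w = 1272 (w = Mul(-212, Pow(Pow(-6, -1), -1)) = Mul(-212, Pow(Rational(-1, 6), -1)) = Mul(-212, -6) = 1272)
Mul(Add(-181, w), Add(-177, -397)) = Mul(Add(-181, 1272), Add(-177, -397)) = Mul(1091, -574) = -626234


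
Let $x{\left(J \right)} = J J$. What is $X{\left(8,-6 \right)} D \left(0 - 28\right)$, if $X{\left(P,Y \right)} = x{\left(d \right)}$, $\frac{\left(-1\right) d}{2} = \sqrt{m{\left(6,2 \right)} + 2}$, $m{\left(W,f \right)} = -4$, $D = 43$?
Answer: $9632$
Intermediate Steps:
$d = - 2 i \sqrt{2}$ ($d = - 2 \sqrt{-4 + 2} = - 2 \sqrt{-2} = - 2 i \sqrt{2} \approx - 2.8284 i$)
$x{\left(J \right)} = J^{2}$
$X{\left(P,Y \right)} = -8$ ($X{\left(P,Y \right)} = \left(- 2 i \sqrt{2}\right)^{2} = -8$)
$X{\left(8,-6 \right)} D \left(0 - 28\right) = \left(-8\right) 43 \left(0 - 28\right) = - 344 \left(0 - 28\right) = \left(-344\right) \left(-28\right) = 9632$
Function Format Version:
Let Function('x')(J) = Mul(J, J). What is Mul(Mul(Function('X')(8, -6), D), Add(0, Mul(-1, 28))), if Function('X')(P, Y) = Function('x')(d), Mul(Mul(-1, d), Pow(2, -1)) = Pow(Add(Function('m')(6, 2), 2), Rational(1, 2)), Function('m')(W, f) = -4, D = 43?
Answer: 9632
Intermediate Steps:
d = Mul(-2, I, Pow(2, Rational(1, 2))) (d = Mul(-2, Pow(Add(-4, 2), Rational(1, 2))) = Mul(-2, Pow(-2, Rational(1, 2))) = Mul(-2, Mul(I, Pow(2, Rational(1, 2)))) = Mul(-2, I, Pow(2, Rational(1, 2))) ≈ Mul(-2.8284, I))
Function('x')(J) = Pow(J, 2)
Function('X')(P, Y) = -8 (Function('X')(P, Y) = Pow(Mul(-2, I, Pow(2, Rational(1, 2))), 2) = -8)
Mul(Mul(Function('X')(8, -6), D), Add(0, Mul(-1, 28))) = Mul(Mul(-8, 43), Add(0, Mul(-1, 28))) = Mul(-344, Add(0, -28)) = Mul(-344, -28) = 9632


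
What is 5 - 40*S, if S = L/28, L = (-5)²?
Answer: -215/7 ≈ -30.714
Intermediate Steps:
L = 25
S = 25/28 ≈ 0.89286
5 - 40*S = 5 - 40*25/28 = 5 - 250/7 = -215/7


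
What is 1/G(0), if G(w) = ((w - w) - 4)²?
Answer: 1/16 ≈ 0.062500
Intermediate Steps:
G(w) = 16 (G(w) = (0 - 4)² = (-4)² = 16)
1/G(0) = 1/16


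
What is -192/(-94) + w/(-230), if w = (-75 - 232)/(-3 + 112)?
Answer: 2421149/1178290 ≈ 2.0548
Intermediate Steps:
w = -307/109 ≈ -2.8165
-192/(-94) + w/(-230) = -192/(-94) - 307/109/(-230) = -192*(-1/94) - 307/109*(-1/230) = 96/47 + 307/25070 = 2421149/1178290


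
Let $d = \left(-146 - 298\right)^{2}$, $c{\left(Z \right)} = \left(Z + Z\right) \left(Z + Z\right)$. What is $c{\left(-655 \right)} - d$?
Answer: $1518964$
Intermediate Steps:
$c{\left(Z \right)} = 4 Z^{2}$ ($c{\left(Z \right)} = 2 Z 2 Z = 4 Z^{2}$)
$d = 197136$ ($d = \left(-444\right)^{2} = 197136$)
$c{\left(-655 \right)} - d = 4 \left(-655\right)^{2} - 197136 = 4 \cdot 429025 - 197136 = 1716100 - 197136 = 1518964$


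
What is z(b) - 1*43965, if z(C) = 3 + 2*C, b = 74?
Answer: -43814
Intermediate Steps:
z(b) - 1*43965 = (3 + 2*74) - 1*43965 = (3 + 148) - 43965 = 151 - 43965 = -43814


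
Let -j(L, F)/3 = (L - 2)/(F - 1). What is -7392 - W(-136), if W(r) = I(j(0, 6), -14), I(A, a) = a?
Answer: -7378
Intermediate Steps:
j(L, F) = -3*(-2 + L)/(-1 + F) (j(L, F) = -3*(L - 2)/(F - 1) = -3*(-2 + L)/(-1 + F))
W(r) = -14
-7392 - W(-136) = -7392 - 1*(-14) = -7392 + 14 = -7378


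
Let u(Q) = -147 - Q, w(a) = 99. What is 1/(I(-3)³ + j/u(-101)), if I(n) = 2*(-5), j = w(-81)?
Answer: -46/46099 ≈ -0.00099785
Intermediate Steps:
j = 99
I(n) = -10
1/(I(-3)³ + j/u(-101)) = 1/((-10)³ + 99/(-147 - 1*(-101))) = 1/(-1000 + 99/(-147 + 101)) = 1/(-1000 + 99/(-46)) = 1/(-1000 + 99*(-1/46)) = 1/(-1000 - 99/46) = 1/(-46099/46) = -46/46099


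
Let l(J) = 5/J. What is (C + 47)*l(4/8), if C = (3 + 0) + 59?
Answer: 1090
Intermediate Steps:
C = 62 (C = 3 + 59 = 62)
(C + 47)*l(4/8) = (62 + 47)*(5/((4/8))) = 109*(5/((4*(⅛)))) = 109*(5/(½)) = 109*(5*2) = 109*10 = 1090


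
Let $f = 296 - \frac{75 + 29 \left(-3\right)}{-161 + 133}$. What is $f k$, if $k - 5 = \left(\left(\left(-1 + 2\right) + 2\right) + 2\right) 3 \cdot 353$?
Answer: $\frac{10965700}{7} \approx 1.5665 \cdot 10^{6}$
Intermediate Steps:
$f = \frac{2069}{7}$ ($f = 296 - \frac{75 - 87}{-28} = 296 - \left(-12\right) \left(- \frac{1}{28}\right) = 296 - \frac{3}{7} = \frac{2069}{7} \approx 295.57$)
$k = 5300$ ($k = 5 + \left(\left(\left(-1 + 2\right) + 2\right) + 2\right) 3 \cdot 353 = 5 + \left(\left(1 + 2\right) + 2\right) 3 \cdot 353 = 5 + \left(3 + 2\right) 3 \cdot 353 = 5 + 5 \cdot 3 \cdot 353 = 5 + 15 \cdot 353 = 5 + 5295 = 5300$)
$f k = \frac{2069}{7} \cdot 5300 = \frac{10965700}{7}$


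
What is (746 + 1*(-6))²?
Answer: 547600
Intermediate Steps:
(746 + 1*(-6))² = (746 - 6)² = 740² = 547600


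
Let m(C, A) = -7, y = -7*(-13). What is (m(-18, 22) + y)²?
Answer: 7056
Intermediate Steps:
y = 91
(m(-18, 22) + y)² = (-7 + 91)² = 84² = 7056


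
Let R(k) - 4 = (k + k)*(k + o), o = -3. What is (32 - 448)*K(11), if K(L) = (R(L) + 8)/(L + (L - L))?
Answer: -78208/11 ≈ -7109.8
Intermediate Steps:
R(k) = 4 + 2*k*(-3 + k) (R(k) = 4 + (k + k)*(k - 3) = 4 + (2*k)*(-3 + k) = 4 + 2*k*(-3 + k))
K(L) = (12 - 6*L + 2*L**2)/L (K(L) = ((4 - 6*L + 2*L**2) + 8)/(L + (L - L)) = (12 - 6*L + 2*L**2)/(L + 0) = (12 - 6*L + 2*L**2)/L)
(32 - 448)*K(11) = (32 - 448)*(-6 + 2*11 + 12/11) = -416*(-6 + 22 + 12*(1/11)) = -416*(-6 + 22 + 12/11) = -416*188/11 = -78208/11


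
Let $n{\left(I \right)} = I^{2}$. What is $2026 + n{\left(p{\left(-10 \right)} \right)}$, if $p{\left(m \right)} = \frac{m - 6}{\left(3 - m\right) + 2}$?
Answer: $\frac{456106}{225} \approx 2027.1$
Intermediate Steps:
$p{\left(m \right)} = \frac{-6 + m}{5 - m}$
$2026 + n{\left(p{\left(-10 \right)} \right)} = 2026 + \left(\frac{6 - -10}{-5 - 10}\right)^{2} = 2026 + \left(\frac{6 + 10}{-15}\right)^{2} = 2026 + \left(\left(- \frac{1}{15}\right) 16\right)^{2} = 2026 + \left(- \frac{16}{15}\right)^{2} = 2026 + \frac{256}{225} = \frac{456106}{225}$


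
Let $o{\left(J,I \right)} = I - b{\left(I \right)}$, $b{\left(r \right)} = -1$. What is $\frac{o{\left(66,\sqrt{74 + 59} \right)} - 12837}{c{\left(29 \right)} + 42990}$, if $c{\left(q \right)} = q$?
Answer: $- \frac{12836}{43019} + \frac{\sqrt{133}}{43019} \approx -0.29811$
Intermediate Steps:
$o{\left(J,I \right)} = 1 + I$ ($o{\left(J,I \right)} = I - -1 = I + 1 = 1 + I$)
$\frac{o{\left(66,\sqrt{74 + 59} \right)} - 12837}{c{\left(29 \right)} + 42990} = \frac{\left(1 + \sqrt{74 + 59}\right) - 12837}{29 + 42990} = \frac{\left(1 + \sqrt{133}\right) - 12837}{43019} = \left(-12836 + \sqrt{133}\right) \frac{1}{43019} = - \frac{12836}{43019} + \frac{\sqrt{133}}{43019}$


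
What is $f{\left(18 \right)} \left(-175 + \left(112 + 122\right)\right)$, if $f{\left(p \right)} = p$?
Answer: $1062$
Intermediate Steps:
$f{\left(18 \right)} \left(-175 + \left(112 + 122\right)\right) = 18 \left(-175 + \left(112 + 122\right)\right) = 18 \left(-175 + 234\right) = 18 \cdot 59 = 1062$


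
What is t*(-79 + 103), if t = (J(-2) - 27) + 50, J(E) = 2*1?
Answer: 600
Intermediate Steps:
J(E) = 2
t = 25 (t = (2 - 27) + 50 = -25 + 50 = 25)
t*(-79 + 103) = 25*(-79 + 103) = 25*24 = 600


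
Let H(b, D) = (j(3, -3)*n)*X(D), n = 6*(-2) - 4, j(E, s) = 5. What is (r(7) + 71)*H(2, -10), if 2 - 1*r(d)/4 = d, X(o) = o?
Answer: 40800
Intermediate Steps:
n = -16 (n = -12 - 4 = -16)
r(d) = 8 - 4*d
H(b, D) = -80*D (H(b, D) = (5*(-16))*D = -80*D)
(r(7) + 71)*H(2, -10) = ((8 - 4*7) + 71)*(-80*(-10)) = ((8 - 28) + 71)*800 = (-20 + 71)*800 = 51*800 = 40800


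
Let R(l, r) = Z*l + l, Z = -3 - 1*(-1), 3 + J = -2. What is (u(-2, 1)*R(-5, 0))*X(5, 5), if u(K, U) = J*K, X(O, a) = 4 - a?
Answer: -50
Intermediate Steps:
J = -5 (J = -3 - 2 = -5)
Z = -2 (Z = -3 + 1 = -2)
u(K, U) = -5*K
R(l, r) = -l (R(l, r) = -2*l + l = -l)
(u(-2, 1)*R(-5, 0))*X(5, 5) = ((-5*(-2))*(-1*(-5)))*(4 - 1*5) = (10*5)*(4 - 5) = 50*(-1) = -50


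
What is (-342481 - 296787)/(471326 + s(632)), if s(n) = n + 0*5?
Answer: -319634/235979 ≈ -1.3545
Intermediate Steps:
s(n) = n (s(n) = n + 0 = n)
(-342481 - 296787)/(471326 + s(632)) = (-342481 - 296787)/(471326 + 632) = -639268/471958 = -639268*1/471958 = -319634/235979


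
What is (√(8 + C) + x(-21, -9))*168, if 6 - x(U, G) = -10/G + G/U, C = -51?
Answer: 2248/3 + 168*I*√43 ≈ 749.33 + 1101.7*I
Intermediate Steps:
x(U, G) = 6 + 10/G - G/U (x(U, G) = 6 - (-10/G + G/U) = 6 + (10/G - G/U) = 6 + 10/G - G/U)
(√(8 + C) + x(-21, -9))*168 = (√(8 - 51) + (6 + 10/(-9) - 1*(-9)/(-21)))*168 = (√(-43) + (6 + 10*(-⅑) - 1*(-9)*(-1/21)))*168 = (I*√43 + (6 - 10/9 - 3/7))*168 = (I*√43 + 281/63)*168 = (281/63 + I*√43)*168 = 2248/3 + 168*I*√43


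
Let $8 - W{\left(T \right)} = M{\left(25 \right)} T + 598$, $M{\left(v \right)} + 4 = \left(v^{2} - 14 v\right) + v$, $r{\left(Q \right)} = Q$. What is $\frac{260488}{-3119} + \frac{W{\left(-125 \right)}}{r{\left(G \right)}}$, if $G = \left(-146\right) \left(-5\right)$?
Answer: $- \frac{7659345}{227687} \approx -33.64$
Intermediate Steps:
$G = 730$
$M{\left(v \right)} = -4 + v^{2} - 13 v$ ($M{\left(v \right)} = -4 + \left(\left(v^{2} - 14 v\right) + v\right) = -4 + \left(v^{2} - 13 v\right) = -4 + v^{2} - 13 v$)
$W{\left(T \right)} = -590 - 296 T$ ($W{\left(T \right)} = 8 - \left(\left(-4 + 25^{2} - 325\right) T + 598\right) = 8 - \left(\left(-4 + 625 - 325\right) T + 598\right) = 8 - \left(296 T + 598\right) = 8 - \left(598 + 296 T\right) = -590 - 296 T$)
$\frac{260488}{-3119} + \frac{W{\left(-125 \right)}}{r{\left(G \right)}} = \frac{260488}{-3119} + \frac{-590 - -37000}{730} = 260488 \left(- \frac{1}{3119}\right) + \left(-590 + 37000\right) \frac{1}{730} = - \frac{260488}{3119} + 36410 \cdot \frac{1}{730} = - \frac{260488}{3119} + \frac{3641}{73} = - \frac{7659345}{227687}$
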